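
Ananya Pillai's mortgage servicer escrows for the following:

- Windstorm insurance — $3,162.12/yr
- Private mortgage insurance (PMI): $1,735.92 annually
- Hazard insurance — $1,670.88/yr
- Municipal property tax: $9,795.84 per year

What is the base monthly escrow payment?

$1,363.73

Windstorm insurance — $3,162.12 per year
Private mortgage insurance (PMI) — $1,735.92 per year
Hazard insurance — $1,670.88 per year
Municipal property tax — $9,795.84 per year
Annual escrow total = $3,162.12 + $1,735.92 + $1,670.88 + $9,795.84 = $16,364.76
Monthly = $16,364.76 / 12 = $1,363.73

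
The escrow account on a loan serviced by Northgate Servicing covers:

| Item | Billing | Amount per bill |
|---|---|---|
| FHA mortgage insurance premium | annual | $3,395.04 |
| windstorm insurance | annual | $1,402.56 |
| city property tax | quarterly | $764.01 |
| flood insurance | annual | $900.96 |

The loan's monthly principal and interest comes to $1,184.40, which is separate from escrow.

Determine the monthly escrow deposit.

$729.55

FHA mortgage insurance premium — $3,395.04 per year
Windstorm insurance — $1,402.56 per year
City property tax — $764.01 × 4 = $3,056.04 per year
Flood insurance — $900.96 per year
Combined annual = $3,395.04 + $1,402.56 + $3,056.04 + $900.96 = $8,754.60
Monthly = $8,754.60 ÷ 12 = $729.55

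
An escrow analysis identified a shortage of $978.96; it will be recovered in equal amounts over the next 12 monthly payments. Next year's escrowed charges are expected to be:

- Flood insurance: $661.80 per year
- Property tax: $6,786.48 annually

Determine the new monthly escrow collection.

$702.27

Flood insurance — $661.80
Property tax — $6,786.48
Annual escrow total = $661.80 + $6,786.48 = $7,448.28
Monthly = $7,448.28 ÷ 12 = $620.69
Monthly shortage recovery: $978.96 ÷ 12 = $81.58
Adjusted monthly = $620.69 + $81.58 = $702.27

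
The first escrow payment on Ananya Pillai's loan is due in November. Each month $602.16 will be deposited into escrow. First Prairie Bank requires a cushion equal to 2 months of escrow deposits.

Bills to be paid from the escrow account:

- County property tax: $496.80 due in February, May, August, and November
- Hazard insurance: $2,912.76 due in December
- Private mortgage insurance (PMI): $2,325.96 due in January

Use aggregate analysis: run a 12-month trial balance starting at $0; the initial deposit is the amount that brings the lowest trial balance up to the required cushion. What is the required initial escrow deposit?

$5,133.36

Cushion = 2 × $602.16 = $1,204.32
Trial balance (start $0, +$602.16 each month, − disbursements):
  Nov: +$602.16 − $496.80 → $105.36
  Dec: +$602.16 − $2,912.76 → -$2,205.24
  Jan: +$602.16 − $2,325.96 → -$3,929.04
  Feb: +$602.16 − $496.80 → -$3,823.68
  Mar: +$602.16 → -$3,221.52
  Apr: +$602.16 → -$2,619.36
  May: +$602.16 − $496.80 → -$2,514.00
  Jun: +$602.16 → -$1,911.84
  Jul: +$602.16 → -$1,309.68
  Aug: +$602.16 − $496.80 → -$1,204.32
  Sep: +$602.16 → -$602.16
  Oct: +$602.16 → $0.00
Lowest trial balance = -$3,929.04 (Jan)
Initial deposit = cushion − low point = $1,204.32 − (-$3,929.04) = $5,133.36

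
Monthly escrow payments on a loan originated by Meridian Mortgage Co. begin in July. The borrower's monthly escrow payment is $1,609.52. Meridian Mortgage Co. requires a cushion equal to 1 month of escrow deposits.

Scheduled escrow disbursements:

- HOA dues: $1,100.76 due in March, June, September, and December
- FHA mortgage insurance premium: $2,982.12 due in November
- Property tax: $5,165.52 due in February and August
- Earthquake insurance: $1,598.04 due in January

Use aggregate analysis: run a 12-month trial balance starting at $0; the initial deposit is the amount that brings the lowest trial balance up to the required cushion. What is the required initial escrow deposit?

$5,846.08

Cushion = 1 × $1,609.52 = $1,609.52
Trial balance (start $0, +$1,609.52 each month, − disbursements):
  Jul: +$1,609.52 → $1,609.52
  Aug: +$1,609.52 − $5,165.52 → -$1,946.48
  Sep: +$1,609.52 − $1,100.76 → -$1,437.72
  Oct: +$1,609.52 → $171.80
  Nov: +$1,609.52 − $2,982.12 → -$1,200.80
  Dec: +$1,609.52 − $1,100.76 → -$692.04
  Jan: +$1,609.52 − $1,598.04 → -$680.56
  Feb: +$1,609.52 − $5,165.52 → -$4,236.56
  Mar: +$1,609.52 − $1,100.76 → -$3,727.80
  Apr: +$1,609.52 → -$2,118.28
  May: +$1,609.52 → -$508.76
  Jun: +$1,609.52 − $1,100.76 → $0.00
Lowest trial balance = -$4,236.56 (Feb)
Initial deposit = cushion − low point = $1,609.52 − (-$4,236.56) = $5,846.08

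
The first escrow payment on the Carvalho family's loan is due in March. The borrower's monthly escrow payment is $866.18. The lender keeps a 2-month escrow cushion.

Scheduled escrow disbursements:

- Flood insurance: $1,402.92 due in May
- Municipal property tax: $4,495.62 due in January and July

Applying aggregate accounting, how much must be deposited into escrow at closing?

Cushion = 2 × $866.18 = $1,732.36
Trial balance (start $0, +$866.18 each month, − disbursements):
  Mar: +$866.18 → $866.18
  Apr: +$866.18 → $1,732.36
  May: +$866.18 − $1,402.92 → $1,195.62
  Jun: +$866.18 → $2,061.80
  Jul: +$866.18 − $4,495.62 → -$1,567.64
  Aug: +$866.18 → -$701.46
  Sep: +$866.18 → $164.72
  Oct: +$866.18 → $1,030.90
  Nov: +$866.18 → $1,897.08
  Dec: +$866.18 → $2,763.26
  Jan: +$866.18 − $4,495.62 → -$866.18
  Feb: +$866.18 → $0.00
Lowest trial balance = -$1,567.64 (Jul)
Initial deposit = cushion − low point = $1,732.36 − (-$1,567.64) = $3,300.00

$3,300.00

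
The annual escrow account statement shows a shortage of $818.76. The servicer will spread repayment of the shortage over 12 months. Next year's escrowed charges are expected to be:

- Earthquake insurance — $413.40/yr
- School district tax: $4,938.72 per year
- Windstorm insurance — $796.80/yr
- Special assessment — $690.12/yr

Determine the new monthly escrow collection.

Earthquake insurance: $413.40 per year
School district tax: $4,938.72 per year
Windstorm insurance: $796.80 per year
Special assessment: $690.12 per year
Total per year = $413.40 + $4,938.72 + $796.80 + $690.12 = $6,839.04
Per month = $6,839.04 / 12 = $569.92
Shortage per month = $818.76 / 12 = $68.23
New monthly escrow = $569.92 + $68.23 = $638.15

$638.15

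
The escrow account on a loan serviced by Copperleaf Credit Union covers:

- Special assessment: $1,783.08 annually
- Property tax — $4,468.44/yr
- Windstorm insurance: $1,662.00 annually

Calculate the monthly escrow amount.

Special assessment — $1,783.08 per year
Property tax — $4,468.44 per year
Windstorm insurance — $1,662.00 per year
Total per year = $7,913.52
Base monthly escrow = $7,913.52 ÷ 12 = $659.46

$659.46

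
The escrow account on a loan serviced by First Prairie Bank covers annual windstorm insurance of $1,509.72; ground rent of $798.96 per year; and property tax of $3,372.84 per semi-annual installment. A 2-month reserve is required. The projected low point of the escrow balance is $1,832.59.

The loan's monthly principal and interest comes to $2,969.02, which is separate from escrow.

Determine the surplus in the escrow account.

Windstorm insurance: $1,509.72/yr
Ground rent: $798.96/yr
Property tax: $3,372.84 × 2 = $6,745.68/yr
Annual escrow total = $1,509.72 + $798.96 + $6,745.68 = $9,054.36
Monthly escrow = $9,054.36 ÷ 12 = $754.53
Required cushion = 2 × $754.53 = $1,509.06
Surplus = $1,832.59 − $1,509.06 = $323.53

$323.53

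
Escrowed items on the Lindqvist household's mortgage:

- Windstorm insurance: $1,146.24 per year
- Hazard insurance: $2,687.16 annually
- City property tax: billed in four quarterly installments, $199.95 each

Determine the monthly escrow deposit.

$386.10

Windstorm insurance = $1,146.24/yr
Hazard insurance = $2,687.16/yr
City property tax = $199.95 × 4 = $799.80/yr
Combined annual = $4,633.20
Monthly escrow = $4,633.20 / 12 = $386.10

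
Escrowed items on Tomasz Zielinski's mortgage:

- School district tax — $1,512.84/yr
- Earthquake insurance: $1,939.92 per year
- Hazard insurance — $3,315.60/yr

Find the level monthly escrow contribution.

$564.03

School district tax = $1,512.84 annually
Earthquake insurance = $1,939.92 annually
Hazard insurance = $3,315.60 annually
Total per year = $1,512.84 + $1,939.92 + $3,315.60 = $6,768.36
Monthly escrow = $6,768.36 ÷ 12 = $564.03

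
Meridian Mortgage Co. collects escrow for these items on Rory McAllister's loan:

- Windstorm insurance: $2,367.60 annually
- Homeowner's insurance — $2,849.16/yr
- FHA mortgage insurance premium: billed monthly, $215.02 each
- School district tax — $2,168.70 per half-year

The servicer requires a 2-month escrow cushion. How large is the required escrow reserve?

Windstorm insurance = $2,367.60/yr
Homeowner's insurance = $2,849.16/yr
FHA mortgage insurance premium = $215.02 × 12 = $2,580.24/yr
School district tax = $2,168.70 × 2 = $4,337.40/yr
Yearly total = $12,134.40
Base monthly escrow = $12,134.40 / 12 = $1,011.20
Cushion = 2 × $1,011.20 = $2,022.40

$2,022.40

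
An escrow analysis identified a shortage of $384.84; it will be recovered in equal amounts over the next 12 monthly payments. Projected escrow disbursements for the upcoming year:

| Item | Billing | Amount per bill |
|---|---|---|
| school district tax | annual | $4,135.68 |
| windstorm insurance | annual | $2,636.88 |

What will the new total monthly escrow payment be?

School district tax = $4,135.68 annually
Windstorm insurance = $2,636.88 annually
Total annual escrow = $6,772.56
Base monthly escrow = $6,772.56 / 12 = $564.38
Monthly shortage recovery: $384.84 / 12 = $32.07
New monthly escrow = $564.38 + $32.07 = $596.45

$596.45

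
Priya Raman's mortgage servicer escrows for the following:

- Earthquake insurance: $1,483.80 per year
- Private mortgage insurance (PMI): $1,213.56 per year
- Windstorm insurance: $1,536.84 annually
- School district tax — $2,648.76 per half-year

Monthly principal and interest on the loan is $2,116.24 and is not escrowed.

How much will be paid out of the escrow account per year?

$9,531.72

Earthquake insurance — $1,483.80 annually
Private mortgage insurance (PMI) — $1,213.56 annually
Windstorm insurance — $1,536.84 annually
School district tax — $2,648.76 × 2 = $5,297.52 annually
Yearly total = $1,483.80 + $1,213.56 + $1,536.84 + $5,297.52 = $9,531.72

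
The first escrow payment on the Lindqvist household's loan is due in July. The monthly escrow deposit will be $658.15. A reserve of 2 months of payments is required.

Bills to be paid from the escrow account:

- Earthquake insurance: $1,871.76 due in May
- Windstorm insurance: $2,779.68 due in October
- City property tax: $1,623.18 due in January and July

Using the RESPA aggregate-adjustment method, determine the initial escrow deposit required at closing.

Cushion = 2 × $658.15 = $1,316.30
Trial balance (start $0, +$658.15 each month, − disbursements):
  Jul: +$658.15 − $1,623.18 → -$965.03
  Aug: +$658.15 → -$306.88
  Sep: +$658.15 → $351.27
  Oct: +$658.15 − $2,779.68 → -$1,770.26
  Nov: +$658.15 → -$1,112.11
  Dec: +$658.15 → -$453.96
  Jan: +$658.15 − $1,623.18 → -$1,418.99
  Feb: +$658.15 → -$760.84
  Mar: +$658.15 → -$102.69
  Apr: +$658.15 → $555.46
  May: +$658.15 − $1,871.76 → -$658.15
  Jun: +$658.15 → $0.00
Lowest trial balance = -$1,770.26 (Oct)
Initial deposit = cushion − low point = $1,316.30 − (-$1,770.26) = $3,086.56

$3,086.56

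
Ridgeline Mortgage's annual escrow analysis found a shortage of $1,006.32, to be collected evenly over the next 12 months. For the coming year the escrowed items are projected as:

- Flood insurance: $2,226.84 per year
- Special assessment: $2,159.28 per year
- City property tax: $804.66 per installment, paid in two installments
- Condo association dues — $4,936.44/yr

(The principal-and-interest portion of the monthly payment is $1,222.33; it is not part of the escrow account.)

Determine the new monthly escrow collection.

Flood insurance = $2,226.84 annually
Special assessment = $2,159.28 annually
City property tax = $804.66 × 2 = $1,609.32 annually
Condo association dues = $4,936.44 annually
Total per year = $2,226.84 + $2,159.28 + $1,609.32 + $4,936.44 = $10,931.88
Base monthly escrow = $10,931.88 ÷ 12 = $910.99
Monthly shortage recovery: $1,006.32 / 12 = $83.86
Adjusted monthly = $910.99 + $83.86 = $994.85

$994.85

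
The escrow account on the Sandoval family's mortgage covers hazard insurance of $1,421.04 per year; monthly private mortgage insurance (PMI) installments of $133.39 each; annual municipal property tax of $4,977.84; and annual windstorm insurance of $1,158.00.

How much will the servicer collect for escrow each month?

Hazard insurance = $1,421.04/yr
Private mortgage insurance (PMI) = $133.39 × 12 = $1,600.68/yr
Municipal property tax = $4,977.84/yr
Windstorm insurance = $1,158.00/yr
Total annual escrow = $1,421.04 + $1,600.68 + $4,977.84 + $1,158.00 = $9,157.56
Monthly escrow = $9,157.56 ÷ 12 = $763.13

$763.13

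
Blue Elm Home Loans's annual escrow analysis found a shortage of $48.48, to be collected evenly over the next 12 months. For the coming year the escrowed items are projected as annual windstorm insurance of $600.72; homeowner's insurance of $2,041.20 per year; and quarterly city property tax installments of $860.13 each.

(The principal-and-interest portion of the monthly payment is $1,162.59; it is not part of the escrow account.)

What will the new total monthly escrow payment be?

$510.91

Windstorm insurance — $600.72
Homeowner's insurance — $2,041.20
City property tax — $860.13 × 4 = $3,440.52
Annual escrow total = $6,082.44
Base monthly escrow = $6,082.44 ÷ 12 = $506.87
Shortage spread = $48.48 / 12 = $4.04/mo
Adjusted monthly = $506.87 + $4.04 = $510.91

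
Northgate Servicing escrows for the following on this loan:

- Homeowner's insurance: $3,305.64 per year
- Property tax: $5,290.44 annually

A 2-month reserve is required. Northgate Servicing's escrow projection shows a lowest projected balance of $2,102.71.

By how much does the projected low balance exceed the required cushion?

Homeowner's insurance = $3,305.64 per year
Property tax = $5,290.44 per year
Annual escrow total = $8,596.08
Base monthly escrow = $8,596.08 ÷ 12 = $716.34
Required cushion = 2 × $716.34 = $1,432.68
Excess over cushion: $2,102.71 − $1,432.68 = $670.03

$670.03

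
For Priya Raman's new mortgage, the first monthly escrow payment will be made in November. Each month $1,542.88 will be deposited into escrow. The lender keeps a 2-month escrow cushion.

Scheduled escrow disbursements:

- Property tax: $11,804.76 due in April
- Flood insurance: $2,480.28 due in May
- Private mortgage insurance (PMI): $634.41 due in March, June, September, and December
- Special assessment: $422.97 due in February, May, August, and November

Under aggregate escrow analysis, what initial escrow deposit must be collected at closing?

Cushion = 2 × $1,542.88 = $3,085.76
Trial balance (start $0, +$1,542.88 each month, − disbursements):
  Nov: +$1,542.88 − $422.97 → $1,119.91
  Dec: +$1,542.88 − $634.41 → $2,028.38
  Jan: +$1,542.88 → $3,571.26
  Feb: +$1,542.88 − $422.97 → $4,691.17
  Mar: +$1,542.88 − $634.41 → $5,599.64
  Apr: +$1,542.88 − $11,804.76 → -$4,662.24
  May: +$1,542.88 − $2,903.25 → -$6,022.61
  Jun: +$1,542.88 − $634.41 → -$5,114.14
  Jul: +$1,542.88 → -$3,571.26
  Aug: +$1,542.88 − $422.97 → -$2,451.35
  Sep: +$1,542.88 − $634.41 → -$1,542.88
  Oct: +$1,542.88 → $0.00
Lowest trial balance = -$6,022.61 (May)
Initial deposit = cushion − low point = $3,085.76 − (-$6,022.61) = $9,108.37

$9,108.37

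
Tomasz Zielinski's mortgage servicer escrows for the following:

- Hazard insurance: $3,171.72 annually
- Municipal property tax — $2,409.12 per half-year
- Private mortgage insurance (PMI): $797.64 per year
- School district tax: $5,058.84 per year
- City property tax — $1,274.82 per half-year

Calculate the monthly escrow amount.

Hazard insurance: $3,171.72/yr
Municipal property tax: $2,409.12 × 2 = $4,818.24/yr
Private mortgage insurance (PMI): $797.64/yr
School district tax: $5,058.84/yr
City property tax: $1,274.82 × 2 = $2,549.64/yr
Total annual escrow = $3,171.72 + $4,818.24 + $797.64 + $5,058.84 + $2,549.64 = $16,396.08
Monthly = $16,396.08 / 12 = $1,366.34

$1,366.34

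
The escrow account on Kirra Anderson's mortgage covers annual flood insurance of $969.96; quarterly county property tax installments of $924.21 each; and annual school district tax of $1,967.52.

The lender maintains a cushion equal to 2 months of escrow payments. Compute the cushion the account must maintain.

Flood insurance: $969.96 annually
County property tax: $924.21 × 4 = $3,696.84 annually
School district tax: $1,967.52 annually
Yearly total = $6,634.32
Monthly escrow = $6,634.32 / 12 = $552.86
Required cushion = 2 × $552.86 = $1,105.72

$1,105.72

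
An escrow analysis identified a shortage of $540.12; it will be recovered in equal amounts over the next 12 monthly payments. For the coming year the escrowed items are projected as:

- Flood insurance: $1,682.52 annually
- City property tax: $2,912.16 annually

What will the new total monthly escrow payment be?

$427.90

Flood insurance — $1,682.52
City property tax — $2,912.16
Total per year = $4,594.68
Per month = $4,594.68 / 12 = $382.89
Shortage per month = $540.12 ÷ 12 = $45.01
Adjusted monthly = $382.89 + $45.01 = $427.90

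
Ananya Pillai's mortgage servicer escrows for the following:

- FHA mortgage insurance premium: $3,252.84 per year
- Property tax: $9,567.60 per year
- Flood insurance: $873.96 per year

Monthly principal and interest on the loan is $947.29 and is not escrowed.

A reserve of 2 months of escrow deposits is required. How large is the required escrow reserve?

FHA mortgage insurance premium: $3,252.84
Property tax: $9,567.60
Flood insurance: $873.96
Yearly total = $3,252.84 + $9,567.60 + $873.96 = $13,694.40
Base monthly escrow = $13,694.40 / 12 = $1,141.20
Cushion = 2 × $1,141.20 = $2,282.40

$2,282.40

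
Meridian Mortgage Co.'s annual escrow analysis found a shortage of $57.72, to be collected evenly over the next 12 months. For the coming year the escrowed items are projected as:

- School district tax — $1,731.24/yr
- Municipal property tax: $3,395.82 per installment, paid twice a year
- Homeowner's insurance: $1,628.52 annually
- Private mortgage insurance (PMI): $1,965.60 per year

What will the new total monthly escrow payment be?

School district tax = $1,731.24 per year
Municipal property tax = $3,395.82 × 2 = $6,791.64 per year
Homeowner's insurance = $1,628.52 per year
Private mortgage insurance (PMI) = $1,965.60 per year
Yearly total = $12,117.00
Base monthly escrow = $12,117.00 / 12 = $1,009.75
Shortage per month = $57.72 ÷ 12 = $4.81
Adjusted monthly = $1,009.75 + $4.81 = $1,014.56

$1,014.56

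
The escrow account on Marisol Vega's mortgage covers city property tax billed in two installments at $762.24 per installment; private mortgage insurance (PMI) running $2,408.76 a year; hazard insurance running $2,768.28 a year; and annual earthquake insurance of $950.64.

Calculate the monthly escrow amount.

$637.68

City property tax — $762.24 × 2 = $1,524.48 per year
Private mortgage insurance (PMI) — $2,408.76 per year
Hazard insurance — $2,768.28 per year
Earthquake insurance — $950.64 per year
Annual escrow total = $7,652.16
Monthly = $7,652.16 ÷ 12 = $637.68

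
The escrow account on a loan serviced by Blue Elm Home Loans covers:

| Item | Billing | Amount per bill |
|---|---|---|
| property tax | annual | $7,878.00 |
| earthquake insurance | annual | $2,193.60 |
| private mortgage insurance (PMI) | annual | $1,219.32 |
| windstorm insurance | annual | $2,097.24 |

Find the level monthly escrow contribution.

Property tax: $7,878.00 annually
Earthquake insurance: $2,193.60 annually
Private mortgage insurance (PMI): $1,219.32 annually
Windstorm insurance: $2,097.24 annually
Annual escrow total = $7,878.00 + $2,193.60 + $1,219.32 + $2,097.24 = $13,388.16
Monthly = $13,388.16 / 12 = $1,115.68

$1,115.68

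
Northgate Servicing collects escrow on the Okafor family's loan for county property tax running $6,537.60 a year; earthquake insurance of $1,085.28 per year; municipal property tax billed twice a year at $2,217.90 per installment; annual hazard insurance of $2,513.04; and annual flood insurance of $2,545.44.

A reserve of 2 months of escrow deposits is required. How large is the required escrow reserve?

$2,852.86

County property tax — $6,537.60/yr
Earthquake insurance — $1,085.28/yr
Municipal property tax — $2,217.90 × 2 = $4,435.80/yr
Hazard insurance — $2,513.04/yr
Flood insurance — $2,545.44/yr
Combined annual = $6,537.60 + $1,085.28 + $4,435.80 + $2,513.04 + $2,545.44 = $17,117.16
Per month = $17,117.16 / 12 = $1,426.43
Required cushion = 2 × $1,426.43 = $2,852.86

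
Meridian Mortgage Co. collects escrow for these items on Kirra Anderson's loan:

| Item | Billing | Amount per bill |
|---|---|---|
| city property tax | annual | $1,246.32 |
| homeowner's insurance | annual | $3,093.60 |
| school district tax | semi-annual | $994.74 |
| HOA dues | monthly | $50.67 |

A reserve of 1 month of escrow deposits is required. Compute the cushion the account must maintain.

$578.12

City property tax — $1,246.32/yr
Homeowner's insurance — $3,093.60/yr
School district tax — $994.74 × 2 = $1,989.48/yr
HOA dues — $50.67 × 12 = $608.04/yr
Combined annual = $1,246.32 + $3,093.60 + $1,989.48 + $608.04 = $6,937.44
Base monthly escrow = $6,937.44 / 12 = $578.12
Reserve = 1 × $578.12 = $578.12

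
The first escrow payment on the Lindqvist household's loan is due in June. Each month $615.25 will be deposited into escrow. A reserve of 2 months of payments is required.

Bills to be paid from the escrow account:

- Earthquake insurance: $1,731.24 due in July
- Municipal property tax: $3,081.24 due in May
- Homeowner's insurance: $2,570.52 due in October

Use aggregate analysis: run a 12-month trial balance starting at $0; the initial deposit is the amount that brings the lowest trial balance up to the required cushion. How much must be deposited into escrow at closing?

$2,456.01

Cushion = 2 × $615.25 = $1,230.50
Trial balance (start $0, +$615.25 each month, − disbursements):
  Jun: +$615.25 → $615.25
  Jul: +$615.25 − $1,731.24 → -$500.74
  Aug: +$615.25 → $114.51
  Sep: +$615.25 → $729.76
  Oct: +$615.25 − $2,570.52 → -$1,225.51
  Nov: +$615.25 → -$610.26
  Dec: +$615.25 → $4.99
  Jan: +$615.25 → $620.24
  Feb: +$615.25 → $1,235.49
  Mar: +$615.25 → $1,850.74
  Apr: +$615.25 → $2,465.99
  May: +$615.25 − $3,081.24 → $0.00
Lowest trial balance = -$1,225.51 (Oct)
Initial deposit = cushion − low point = $1,230.50 − (-$1,225.51) = $2,456.01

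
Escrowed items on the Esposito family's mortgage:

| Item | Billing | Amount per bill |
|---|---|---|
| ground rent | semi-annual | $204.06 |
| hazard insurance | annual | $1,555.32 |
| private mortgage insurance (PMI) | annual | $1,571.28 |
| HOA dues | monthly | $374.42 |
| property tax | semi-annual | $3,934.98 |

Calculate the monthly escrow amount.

Ground rent: $204.06 × 2 = $408.12 per year
Hazard insurance: $1,555.32 per year
Private mortgage insurance (PMI): $1,571.28 per year
HOA dues: $374.42 × 12 = $4,493.04 per year
Property tax: $3,934.98 × 2 = $7,869.96 per year
Annual escrow total = $408.12 + $1,555.32 + $1,571.28 + $4,493.04 + $7,869.96 = $15,897.72
Monthly escrow = $15,897.72 / 12 = $1,324.81

$1,324.81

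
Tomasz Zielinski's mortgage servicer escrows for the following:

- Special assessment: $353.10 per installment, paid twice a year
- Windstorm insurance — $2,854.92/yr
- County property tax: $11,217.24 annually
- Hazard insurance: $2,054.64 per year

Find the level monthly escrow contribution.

Special assessment = $353.10 × 2 = $706.20 per year
Windstorm insurance = $2,854.92 per year
County property tax = $11,217.24 per year
Hazard insurance = $2,054.64 per year
Combined annual = $16,833.00
Per month = $16,833.00 / 12 = $1,402.75

$1,402.75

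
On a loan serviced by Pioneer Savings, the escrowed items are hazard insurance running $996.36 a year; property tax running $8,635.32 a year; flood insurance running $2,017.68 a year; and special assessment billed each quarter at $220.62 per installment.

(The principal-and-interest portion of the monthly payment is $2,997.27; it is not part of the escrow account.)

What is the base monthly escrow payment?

Hazard insurance: $996.36 annually
Property tax: $8,635.32 annually
Flood insurance: $2,017.68 annually
Special assessment: $220.62 × 4 = $882.48 annually
Total per year = $12,531.84
Monthly escrow = $12,531.84 ÷ 12 = $1,044.32

$1,044.32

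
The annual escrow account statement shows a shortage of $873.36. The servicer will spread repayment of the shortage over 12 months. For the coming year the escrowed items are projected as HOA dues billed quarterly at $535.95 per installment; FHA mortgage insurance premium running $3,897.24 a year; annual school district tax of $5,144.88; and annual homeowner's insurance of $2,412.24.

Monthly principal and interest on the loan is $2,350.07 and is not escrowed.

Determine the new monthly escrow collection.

$1,205.96

HOA dues = $535.95 × 4 = $2,143.80 per year
FHA mortgage insurance premium = $3,897.24 per year
School district tax = $5,144.88 per year
Homeowner's insurance = $2,412.24 per year
Yearly total = $13,598.16
Monthly escrow = $13,598.16 ÷ 12 = $1,133.18
Shortage spread = $873.36 ÷ 12 = $72.78/mo
Adjusted monthly = $1,133.18 + $72.78 = $1,205.96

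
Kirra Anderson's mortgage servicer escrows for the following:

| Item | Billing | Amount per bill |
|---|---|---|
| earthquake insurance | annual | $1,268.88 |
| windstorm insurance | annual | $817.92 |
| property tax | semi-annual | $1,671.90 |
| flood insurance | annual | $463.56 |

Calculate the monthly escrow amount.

$491.18

Earthquake insurance — $1,268.88
Windstorm insurance — $817.92
Property tax — $1,671.90 × 2 = $3,343.80
Flood insurance — $463.56
Yearly total = $1,268.88 + $817.92 + $3,343.80 + $463.56 = $5,894.16
Base monthly escrow = $5,894.16 / 12 = $491.18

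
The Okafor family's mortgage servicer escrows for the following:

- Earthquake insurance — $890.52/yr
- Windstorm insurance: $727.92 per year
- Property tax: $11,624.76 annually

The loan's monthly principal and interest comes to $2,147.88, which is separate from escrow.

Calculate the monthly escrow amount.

Earthquake insurance — $890.52/yr
Windstorm insurance — $727.92/yr
Property tax — $11,624.76/yr
Total annual escrow = $890.52 + $727.92 + $11,624.76 = $13,243.20
Monthly = $13,243.20 ÷ 12 = $1,103.60

$1,103.60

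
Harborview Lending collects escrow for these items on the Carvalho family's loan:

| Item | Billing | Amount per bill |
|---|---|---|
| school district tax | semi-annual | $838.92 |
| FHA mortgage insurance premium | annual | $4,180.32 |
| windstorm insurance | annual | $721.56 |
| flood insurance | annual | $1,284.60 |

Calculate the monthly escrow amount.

$655.36

School district tax — $838.92 × 2 = $1,677.84
FHA mortgage insurance premium — $4,180.32
Windstorm insurance — $721.56
Flood insurance — $1,284.60
Combined annual = $7,864.32
Per month = $7,864.32 ÷ 12 = $655.36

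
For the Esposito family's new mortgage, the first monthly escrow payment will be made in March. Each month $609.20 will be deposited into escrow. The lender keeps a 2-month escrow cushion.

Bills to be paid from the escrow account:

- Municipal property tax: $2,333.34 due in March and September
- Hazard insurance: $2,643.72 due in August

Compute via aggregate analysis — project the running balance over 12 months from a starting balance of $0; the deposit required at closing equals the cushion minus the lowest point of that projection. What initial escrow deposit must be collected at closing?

$4,264.40

Cushion = 2 × $609.20 = $1,218.40
Trial balance (start $0, +$609.20 each month, − disbursements):
  Mar: +$609.20 − $2,333.34 → -$1,724.14
  Apr: +$609.20 → -$1,114.94
  May: +$609.20 → -$505.74
  Jun: +$609.20 → $103.46
  Jul: +$609.20 → $712.66
  Aug: +$609.20 − $2,643.72 → -$1,321.86
  Sep: +$609.20 − $2,333.34 → -$3,046.00
  Oct: +$609.20 → -$2,436.80
  Nov: +$609.20 → -$1,827.60
  Dec: +$609.20 → -$1,218.40
  Jan: +$609.20 → -$609.20
  Feb: +$609.20 → $0.00
Lowest trial balance = -$3,046.00 (Sep)
Initial deposit = cushion − low point = $1,218.40 − (-$3,046.00) = $4,264.40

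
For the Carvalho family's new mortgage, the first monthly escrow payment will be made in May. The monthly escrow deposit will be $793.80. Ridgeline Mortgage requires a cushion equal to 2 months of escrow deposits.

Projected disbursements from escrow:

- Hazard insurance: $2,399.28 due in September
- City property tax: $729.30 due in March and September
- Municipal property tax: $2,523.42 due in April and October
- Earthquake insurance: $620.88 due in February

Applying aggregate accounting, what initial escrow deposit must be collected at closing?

$2,476.80

Cushion = 2 × $793.80 = $1,587.60
Trial balance (start $0, +$793.80 each month, − disbursements):
  May: +$793.80 → $793.80
  Jun: +$793.80 → $1,587.60
  Jul: +$793.80 → $2,381.40
  Aug: +$793.80 → $3,175.20
  Sep: +$793.80 − $3,128.58 → $840.42
  Oct: +$793.80 − $2,523.42 → -$889.20
  Nov: +$793.80 → -$95.40
  Dec: +$793.80 → $698.40
  Jan: +$793.80 → $1,492.20
  Feb: +$793.80 − $620.88 → $1,665.12
  Mar: +$793.80 − $729.30 → $1,729.62
  Apr: +$793.80 − $2,523.42 → $0.00
Lowest trial balance = -$889.20 (Oct)
Initial deposit = cushion − low point = $1,587.60 − (-$889.20) = $2,476.80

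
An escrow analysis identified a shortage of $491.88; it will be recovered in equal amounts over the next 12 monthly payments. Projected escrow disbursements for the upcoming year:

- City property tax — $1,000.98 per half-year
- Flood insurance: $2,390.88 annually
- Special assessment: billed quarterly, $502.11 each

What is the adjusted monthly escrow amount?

$574.43

City property tax — $1,000.98 × 2 = $2,001.96/yr
Flood insurance — $2,390.88/yr
Special assessment — $502.11 × 4 = $2,008.44/yr
Annual escrow total = $2,001.96 + $2,390.88 + $2,008.44 = $6,401.28
Base monthly escrow = $6,401.28 / 12 = $533.44
Shortage per month = $491.88 / 12 = $40.99
New monthly escrow = $533.44 + $40.99 = $574.43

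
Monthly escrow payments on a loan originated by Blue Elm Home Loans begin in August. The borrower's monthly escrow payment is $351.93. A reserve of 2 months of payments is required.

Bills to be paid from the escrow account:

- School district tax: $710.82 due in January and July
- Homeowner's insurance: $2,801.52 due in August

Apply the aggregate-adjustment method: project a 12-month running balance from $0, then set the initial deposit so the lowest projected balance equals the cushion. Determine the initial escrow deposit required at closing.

$3,153.45

Cushion = 2 × $351.93 = $703.86
Trial balance (start $0, +$351.93 each month, − disbursements):
  Aug: +$351.93 − $2,801.52 → -$2,449.59
  Sep: +$351.93 → -$2,097.66
  Oct: +$351.93 → -$1,745.73
  Nov: +$351.93 → -$1,393.80
  Dec: +$351.93 → -$1,041.87
  Jan: +$351.93 − $710.82 → -$1,400.76
  Feb: +$351.93 → -$1,048.83
  Mar: +$351.93 → -$696.90
  Apr: +$351.93 → -$344.97
  May: +$351.93 → $6.96
  Jun: +$351.93 → $358.89
  Jul: +$351.93 − $710.82 → $0.00
Lowest trial balance = -$2,449.59 (Aug)
Initial deposit = cushion − low point = $703.86 − (-$2,449.59) = $3,153.45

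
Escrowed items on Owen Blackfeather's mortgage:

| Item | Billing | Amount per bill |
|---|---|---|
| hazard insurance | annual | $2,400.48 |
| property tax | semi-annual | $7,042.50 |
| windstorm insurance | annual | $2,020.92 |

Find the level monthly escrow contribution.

Hazard insurance — $2,400.48 per year
Property tax — $7,042.50 × 2 = $14,085.00 per year
Windstorm insurance — $2,020.92 per year
Annual escrow total = $2,400.48 + $14,085.00 + $2,020.92 = $18,506.40
Base monthly escrow = $18,506.40 / 12 = $1,542.20

$1,542.20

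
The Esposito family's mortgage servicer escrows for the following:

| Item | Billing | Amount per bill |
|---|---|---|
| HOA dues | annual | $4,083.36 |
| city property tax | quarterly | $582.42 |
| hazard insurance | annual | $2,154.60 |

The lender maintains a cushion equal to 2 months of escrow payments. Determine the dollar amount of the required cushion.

$1,427.94

HOA dues: $4,083.36 annually
City property tax: $582.42 × 4 = $2,329.68 annually
Hazard insurance: $2,154.60 annually
Combined annual = $4,083.36 + $2,329.68 + $2,154.60 = $8,567.64
Monthly = $8,567.64 ÷ 12 = $713.97
Reserve = 2 × $713.97 = $1,427.94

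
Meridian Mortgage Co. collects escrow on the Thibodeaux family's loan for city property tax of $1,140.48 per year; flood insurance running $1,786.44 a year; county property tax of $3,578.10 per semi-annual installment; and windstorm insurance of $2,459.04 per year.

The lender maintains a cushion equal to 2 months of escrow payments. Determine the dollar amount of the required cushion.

$2,090.36

City property tax: $1,140.48
Flood insurance: $1,786.44
County property tax: $3,578.10 × 2 = $7,156.20
Windstorm insurance: $2,459.04
Combined annual = $1,140.48 + $1,786.44 + $7,156.20 + $2,459.04 = $12,542.16
Monthly = $12,542.16 / 12 = $1,045.18
Required cushion = 2 × $1,045.18 = $2,090.36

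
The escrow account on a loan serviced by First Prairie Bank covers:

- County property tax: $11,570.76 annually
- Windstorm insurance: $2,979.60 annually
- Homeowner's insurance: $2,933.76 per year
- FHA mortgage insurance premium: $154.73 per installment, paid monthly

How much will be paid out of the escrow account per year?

County property tax = $11,570.76
Windstorm insurance = $2,979.60
Homeowner's insurance = $2,933.76
FHA mortgage insurance premium = $154.73 × 12 = $1,856.76
Total annual escrow = $11,570.76 + $2,979.60 + $2,933.76 + $1,856.76 = $19,340.88

$19,340.88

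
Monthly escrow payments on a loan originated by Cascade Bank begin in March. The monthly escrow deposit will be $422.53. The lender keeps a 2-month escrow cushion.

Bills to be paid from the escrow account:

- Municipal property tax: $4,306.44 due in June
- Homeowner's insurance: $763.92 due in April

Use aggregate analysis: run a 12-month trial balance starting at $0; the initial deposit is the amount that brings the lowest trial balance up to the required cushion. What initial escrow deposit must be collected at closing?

$4,225.30

Cushion = 2 × $422.53 = $845.06
Trial balance (start $0, +$422.53 each month, − disbursements):
  Mar: +$422.53 → $422.53
  Apr: +$422.53 − $763.92 → $81.14
  May: +$422.53 → $503.67
  Jun: +$422.53 − $4,306.44 → -$3,380.24
  Jul: +$422.53 → -$2,957.71
  Aug: +$422.53 → -$2,535.18
  Sep: +$422.53 → -$2,112.65
  Oct: +$422.53 → -$1,690.12
  Nov: +$422.53 → -$1,267.59
  Dec: +$422.53 → -$845.06
  Jan: +$422.53 → -$422.53
  Feb: +$422.53 → $0.00
Lowest trial balance = -$3,380.24 (Jun)
Initial deposit = cushion − low point = $845.06 − (-$3,380.24) = $4,225.30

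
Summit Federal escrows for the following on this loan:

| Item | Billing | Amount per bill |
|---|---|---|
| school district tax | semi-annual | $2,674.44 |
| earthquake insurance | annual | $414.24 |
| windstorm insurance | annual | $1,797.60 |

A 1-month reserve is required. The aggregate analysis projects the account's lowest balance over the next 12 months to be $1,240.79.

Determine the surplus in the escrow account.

School district tax: $2,674.44 × 2 = $5,348.88
Earthquake insurance: $414.24
Windstorm insurance: $1,797.60
Annual escrow total = $5,348.88 + $414.24 + $1,797.60 = $7,560.72
Monthly escrow = $7,560.72 / 12 = $630.06
Required cushion = 1 × $630.06 = $630.06
Surplus = $1,240.79 − $630.06 = $610.73

$610.73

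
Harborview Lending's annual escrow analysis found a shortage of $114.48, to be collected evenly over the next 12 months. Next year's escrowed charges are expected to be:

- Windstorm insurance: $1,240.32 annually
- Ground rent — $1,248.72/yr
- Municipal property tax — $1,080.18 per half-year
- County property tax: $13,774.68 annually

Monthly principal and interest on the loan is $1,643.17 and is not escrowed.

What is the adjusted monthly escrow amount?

$1,544.88

Windstorm insurance = $1,240.32/yr
Ground rent = $1,248.72/yr
Municipal property tax = $1,080.18 × 2 = $2,160.36/yr
County property tax = $13,774.68/yr
Total per year = $1,240.32 + $1,248.72 + $2,160.36 + $13,774.68 = $18,424.08
Monthly escrow = $18,424.08 / 12 = $1,535.34
Shortage per month = $114.48 ÷ 12 = $9.54
Adjusted monthly = $1,535.34 + $9.54 = $1,544.88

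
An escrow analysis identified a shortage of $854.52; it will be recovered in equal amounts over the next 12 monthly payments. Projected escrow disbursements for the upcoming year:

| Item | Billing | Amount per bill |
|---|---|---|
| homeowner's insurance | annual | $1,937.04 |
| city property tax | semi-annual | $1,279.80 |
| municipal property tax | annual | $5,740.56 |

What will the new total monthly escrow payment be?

$924.31

Homeowner's insurance: $1,937.04 annually
City property tax: $1,279.80 × 2 = $2,559.60 annually
Municipal property tax: $5,740.56 annually
Yearly total = $1,937.04 + $2,559.60 + $5,740.56 = $10,237.20
Monthly escrow = $10,237.20 / 12 = $853.10
Shortage spread = $854.52 / 12 = $71.21/mo
Adjusted monthly = $853.10 + $71.21 = $924.31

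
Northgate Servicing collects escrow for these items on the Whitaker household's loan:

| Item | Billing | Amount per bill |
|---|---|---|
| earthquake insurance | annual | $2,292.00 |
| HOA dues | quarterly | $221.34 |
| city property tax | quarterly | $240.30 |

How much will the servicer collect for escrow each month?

Earthquake insurance: $2,292.00 per year
HOA dues: $221.34 × 4 = $885.36 per year
City property tax: $240.30 × 4 = $961.20 per year
Total annual escrow = $2,292.00 + $885.36 + $961.20 = $4,138.56
Monthly = $4,138.56 ÷ 12 = $344.88

$344.88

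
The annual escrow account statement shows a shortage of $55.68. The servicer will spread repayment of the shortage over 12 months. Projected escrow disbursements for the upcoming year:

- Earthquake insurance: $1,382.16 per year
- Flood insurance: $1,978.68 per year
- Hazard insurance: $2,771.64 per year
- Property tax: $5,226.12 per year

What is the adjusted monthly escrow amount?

$951.19

Earthquake insurance — $1,382.16/yr
Flood insurance — $1,978.68/yr
Hazard insurance — $2,771.64/yr
Property tax — $5,226.12/yr
Combined annual = $1,382.16 + $1,978.68 + $2,771.64 + $5,226.12 = $11,358.60
Monthly = $11,358.60 / 12 = $946.55
Monthly shortage recovery: $55.68 / 12 = $4.64
Adjusted monthly = $946.55 + $4.64 = $951.19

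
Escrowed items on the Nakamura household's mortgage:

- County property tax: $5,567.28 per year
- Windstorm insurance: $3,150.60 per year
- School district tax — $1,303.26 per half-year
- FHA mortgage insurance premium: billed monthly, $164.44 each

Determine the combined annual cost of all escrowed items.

County property tax = $5,567.28/yr
Windstorm insurance = $3,150.60/yr
School district tax = $1,303.26 × 2 = $2,606.52/yr
FHA mortgage insurance premium = $164.44 × 12 = $1,973.28/yr
Total per year = $13,297.68

$13,297.68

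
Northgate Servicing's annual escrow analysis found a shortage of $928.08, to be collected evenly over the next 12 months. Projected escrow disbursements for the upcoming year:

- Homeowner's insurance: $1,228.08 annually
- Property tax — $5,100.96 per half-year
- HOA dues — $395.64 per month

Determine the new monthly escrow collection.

Homeowner's insurance = $1,228.08
Property tax = $5,100.96 × 2 = $10,201.92
HOA dues = $395.64 × 12 = $4,747.68
Yearly total = $1,228.08 + $10,201.92 + $4,747.68 = $16,177.68
Monthly = $16,177.68 ÷ 12 = $1,348.14
Monthly shortage recovery: $928.08 / 12 = $77.34
New monthly escrow = $1,348.14 + $77.34 = $1,425.48

$1,425.48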